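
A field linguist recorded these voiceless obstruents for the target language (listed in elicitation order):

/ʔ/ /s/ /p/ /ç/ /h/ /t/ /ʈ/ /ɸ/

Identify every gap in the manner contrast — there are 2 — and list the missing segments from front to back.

/ʂ/, /c/

place of articulation  stop      fricative
bilabial          p         ɸ       
alveolar          t         s       
retroflex         ʈ         —       
palatal           —         ç       
glottal           ʔ         h       
Gaps, from front to back: retroflex lacks fricative (/ʂ/); palatal lacks stop (/c/).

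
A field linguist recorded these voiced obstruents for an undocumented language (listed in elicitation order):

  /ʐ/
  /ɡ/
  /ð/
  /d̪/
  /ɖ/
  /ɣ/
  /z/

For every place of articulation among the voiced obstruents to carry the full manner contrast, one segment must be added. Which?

Stop: /d̪/ (dental), /ɖ/ (retroflex), /ɡ/ (velar).
Fricative: /ð/ (dental), /z/ (alveolar), /ʐ/ (retroflex), /ɣ/ (velar).
The alveolar row has no stop member, so the gap is the alveolar stop /d/.

/d/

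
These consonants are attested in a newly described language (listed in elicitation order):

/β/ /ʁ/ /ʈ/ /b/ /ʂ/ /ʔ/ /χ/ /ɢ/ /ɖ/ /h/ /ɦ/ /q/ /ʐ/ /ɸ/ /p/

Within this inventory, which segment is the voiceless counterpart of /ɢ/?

/q/

/ɢ/ is a voiced uvular stop.
The voiceless counterpart is a voiceless uvular stop — in this inventory, /q/.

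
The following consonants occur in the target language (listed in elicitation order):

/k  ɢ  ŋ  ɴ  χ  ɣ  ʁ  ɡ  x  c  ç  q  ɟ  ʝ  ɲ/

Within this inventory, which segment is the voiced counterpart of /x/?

/ɣ/

/x/ is a voiceless velar fricative.
The voiced counterpart is a voiced velar fricative — in this inventory, /ɣ/.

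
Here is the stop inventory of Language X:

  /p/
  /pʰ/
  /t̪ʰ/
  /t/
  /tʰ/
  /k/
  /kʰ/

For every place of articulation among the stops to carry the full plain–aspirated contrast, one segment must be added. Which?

Plain: /p/ (bilabial), /t/ (alveolar), /k/ (velar).
Aspirated: /pʰ/ (bilabial), /t̪ʰ/ (dental), /tʰ/ (alveolar), /kʰ/ (velar).
The dental row has no plain member, so the gap is the plain dental stop /t̪/.

/t̪/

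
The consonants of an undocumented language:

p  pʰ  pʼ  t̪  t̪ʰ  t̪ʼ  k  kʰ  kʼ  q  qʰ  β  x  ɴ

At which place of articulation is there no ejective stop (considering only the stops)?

uvular

place of articulation  plain     aspirated  ejective
bilabial          p         pʰ        pʼ      
dental            t̪        t̪ʰ       t̪ʼ     
velar             k         kʰ        kʼ      
uvular            q         qʰ        —       
Every place of articulation has an ejective member except uvular, where /qʼ/ would be expected.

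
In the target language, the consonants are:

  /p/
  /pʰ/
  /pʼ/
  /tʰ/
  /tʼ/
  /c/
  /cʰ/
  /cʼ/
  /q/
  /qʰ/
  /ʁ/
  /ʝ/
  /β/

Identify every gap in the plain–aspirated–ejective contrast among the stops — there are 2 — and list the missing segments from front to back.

/t/, /qʼ/

Plain: /p/ (bilabial), /c/ (palatal), /q/ (uvular).
Aspirated: /pʰ/ (bilabial), /tʰ/ (alveolar), /cʰ/ (palatal), /qʰ/ (uvular).
Ejective: /pʼ/ (bilabial), /tʼ/ (alveolar), /cʼ/ (palatal).
Gaps, from front to back: alveolar lacks plain (/t/); uvular lacks ejective (/qʼ/).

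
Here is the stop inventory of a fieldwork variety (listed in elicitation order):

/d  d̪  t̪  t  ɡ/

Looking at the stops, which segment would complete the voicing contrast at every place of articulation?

Voiceless: /t̪/ (dental), /t/ (alveolar).
Voiced: /d̪/ (dental), /d/ (alveolar), /ɡ/ (velar).
The velar row has no voiceless member, so the gap is the voiceless velar stop /k/.

/k/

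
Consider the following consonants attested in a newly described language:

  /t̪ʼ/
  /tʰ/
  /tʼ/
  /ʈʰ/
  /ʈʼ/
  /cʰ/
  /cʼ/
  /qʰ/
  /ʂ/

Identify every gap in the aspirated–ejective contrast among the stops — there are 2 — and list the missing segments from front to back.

place of articulation  aspirated  ejective
dental            —         t̪ʼ     
alveolar          tʰ        tʼ      
retroflex         ʈʰ        ʈʼ      
palatal           cʰ        cʼ      
uvular            qʰ        —       
Gaps, from front to back: dental lacks aspirated (/t̪ʰ/); uvular lacks ejective (/qʼ/).

/t̪ʰ/, /qʼ/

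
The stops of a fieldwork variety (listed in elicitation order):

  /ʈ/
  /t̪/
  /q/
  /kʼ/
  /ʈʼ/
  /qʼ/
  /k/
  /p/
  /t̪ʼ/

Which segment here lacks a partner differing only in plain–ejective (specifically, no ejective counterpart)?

/p/

Dental: /t̪/ ~ /t̪ʼ/
Retroflex: /ʈ/ ~ /ʈʼ/
Velar: /k/ ~ /kʼ/
Uvular: /q/ ~ /qʼ/
Bilabial: only /p/ (plain); no ejective partner.
So /p/ is the unpaired segment.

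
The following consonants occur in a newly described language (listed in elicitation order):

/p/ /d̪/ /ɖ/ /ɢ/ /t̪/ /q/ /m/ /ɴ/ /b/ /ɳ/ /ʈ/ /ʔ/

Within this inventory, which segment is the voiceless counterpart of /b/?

/p/

/b/ is a voiced bilabial stop.
The voiceless counterpart is a voiceless bilabial stop — in this inventory, /p/.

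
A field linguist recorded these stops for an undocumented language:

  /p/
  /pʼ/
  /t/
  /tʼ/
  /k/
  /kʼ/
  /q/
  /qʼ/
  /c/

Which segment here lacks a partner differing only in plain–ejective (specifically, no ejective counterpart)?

Bilabial: /p/ ~ /pʼ/
Alveolar: /t/ ~ /tʼ/
Velar: /k/ ~ /kʼ/
Uvular: /q/ ~ /qʼ/
Palatal: only /c/ (plain); no ejective partner.
So /c/ is the unpaired segment.

/c/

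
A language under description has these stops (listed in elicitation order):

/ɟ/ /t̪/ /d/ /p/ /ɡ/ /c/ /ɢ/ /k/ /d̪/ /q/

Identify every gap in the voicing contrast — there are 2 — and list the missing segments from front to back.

/b/, /t/

bilabial: voiceless /p/, voiced —.
dental: voiceless /t̪/, voiced /d̪/.
alveolar: voiceless —, voiced /d/.
palatal: voiceless /c/, voiced /ɟ/.
velar: voiceless /k/, voiced /ɡ/.
uvular: voiceless /q/, voiced /ɢ/.
Gaps, from front to back: bilabial lacks voiced (/b/); alveolar lacks voiceless (/t/).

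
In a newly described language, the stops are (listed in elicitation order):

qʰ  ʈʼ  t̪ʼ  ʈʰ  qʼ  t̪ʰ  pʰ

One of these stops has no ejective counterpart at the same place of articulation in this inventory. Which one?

Dental: /t̪ʰ/ ~ /t̪ʼ/
Retroflex: /ʈʰ/ ~ /ʈʼ/
Uvular: /qʰ/ ~ /qʼ/
Bilabial: only /pʰ/ (aspirated); no ejective partner.
So /pʰ/ is the unpaired segment.

/pʰ/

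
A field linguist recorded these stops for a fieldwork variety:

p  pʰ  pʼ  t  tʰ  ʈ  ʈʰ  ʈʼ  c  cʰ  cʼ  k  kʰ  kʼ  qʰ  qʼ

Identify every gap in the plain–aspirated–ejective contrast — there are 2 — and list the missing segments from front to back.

/tʼ/, /q/

place of articulation  plain     aspirated  ejective
bilabial          p         pʰ        pʼ      
alveolar          t         tʰ        —       
retroflex         ʈ         ʈʰ        ʈʼ      
palatal           c         cʰ        cʼ      
velar             k         kʰ        kʼ      
uvular            —         qʰ        qʼ      
Gaps, from front to back: alveolar lacks ejective (/tʼ/); uvular lacks plain (/q/).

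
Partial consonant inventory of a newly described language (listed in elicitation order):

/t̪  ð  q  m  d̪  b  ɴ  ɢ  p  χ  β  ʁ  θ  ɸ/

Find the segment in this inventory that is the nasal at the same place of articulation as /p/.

/m/

/p/ is a voiceless bilabial stop.
The nasal at the same place is a bilabial nasal — in this inventory, /m/.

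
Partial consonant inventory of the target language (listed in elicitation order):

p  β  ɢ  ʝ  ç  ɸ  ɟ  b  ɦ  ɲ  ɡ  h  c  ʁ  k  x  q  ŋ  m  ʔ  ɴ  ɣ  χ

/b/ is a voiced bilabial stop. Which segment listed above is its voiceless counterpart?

/p/

The voiceless counterpart is a voiceless bilabial stop — in this inventory, /p/.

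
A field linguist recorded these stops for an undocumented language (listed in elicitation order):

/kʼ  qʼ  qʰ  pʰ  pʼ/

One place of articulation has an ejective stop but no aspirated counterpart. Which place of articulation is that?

place of articulation  aspirated  ejective
bilabial          pʰ        pʼ      
velar             —         kʼ      
uvular            qʰ        qʼ      
Every place of articulation has an aspirated member except velar, where /kʰ/ would be expected.

velar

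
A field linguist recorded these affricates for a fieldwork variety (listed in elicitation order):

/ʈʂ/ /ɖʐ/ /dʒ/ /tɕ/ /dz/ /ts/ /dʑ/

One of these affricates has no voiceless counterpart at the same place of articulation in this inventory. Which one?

Alveolar: /ts/ ~ /dz/
Retroflex: /ʈʂ/ ~ /ɖʐ/
Alveolo-palatal: /tɕ/ ~ /dʑ/
Postalveolar: only /dʒ/ (voiced); no voiceless partner.
So /dʒ/ is the unpaired segment.

/dʒ/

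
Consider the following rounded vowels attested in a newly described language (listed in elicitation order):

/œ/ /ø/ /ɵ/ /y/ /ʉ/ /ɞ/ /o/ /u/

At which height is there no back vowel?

low-mid

height            front     central   back    
high              y         ʉ         u       
high-mid          ø         ɵ         o       
low-mid           œ         ɞ         —       
Every height has a back member except low-mid, where /ɔ/ would be expected.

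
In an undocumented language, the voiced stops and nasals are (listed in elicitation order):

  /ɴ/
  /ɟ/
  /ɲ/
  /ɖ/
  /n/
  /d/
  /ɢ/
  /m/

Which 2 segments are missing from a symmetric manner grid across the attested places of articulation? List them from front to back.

/b/, /ɳ/

place of articulation  oral stop  nasal   
bilabial          —         m       
alveolar          d         n       
retroflex         ɖ         —       
palatal           ɟ         ɲ       
uvular            ɢ         ɴ       
Gaps, from front to back: bilabial lacks oral stop (/b/); retroflex lacks nasal (/ɳ/).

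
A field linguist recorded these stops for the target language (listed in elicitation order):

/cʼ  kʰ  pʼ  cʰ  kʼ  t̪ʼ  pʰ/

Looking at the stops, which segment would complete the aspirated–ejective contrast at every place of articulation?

bilabial: aspirated /pʰ/, ejective /pʼ/.
dental: aspirated —, ejective /t̪ʼ/.
palatal: aspirated /cʰ/, ejective /cʼ/.
velar: aspirated /kʰ/, ejective /kʼ/.
The dental row has no aspirated member, so the gap is the aspirated dental stop /t̪ʰ/.

/t̪ʰ/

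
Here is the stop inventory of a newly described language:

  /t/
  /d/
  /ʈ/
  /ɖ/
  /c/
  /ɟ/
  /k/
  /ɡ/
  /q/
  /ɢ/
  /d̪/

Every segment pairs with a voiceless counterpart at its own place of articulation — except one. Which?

/d̪/

Alveolar: /t/ ~ /d/
Retroflex: /ʈ/ ~ /ɖ/
Palatal: /c/ ~ /ɟ/
Velar: /k/ ~ /ɡ/
Uvular: /q/ ~ /ɢ/
Dental: only /d̪/ (voiced); no voiceless partner.
So /d̪/ is the unpaired segment.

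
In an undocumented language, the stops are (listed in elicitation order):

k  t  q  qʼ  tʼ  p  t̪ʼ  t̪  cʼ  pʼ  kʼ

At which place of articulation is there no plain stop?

palatal

place of articulation  plain     ejective
bilabial          p         pʼ      
dental            t̪        t̪ʼ     
alveolar          t         tʼ      
palatal           —         cʼ      
velar             k         kʼ      
uvular            q         qʼ      
Every place of articulation has a plain member except palatal, where /c/ would be expected.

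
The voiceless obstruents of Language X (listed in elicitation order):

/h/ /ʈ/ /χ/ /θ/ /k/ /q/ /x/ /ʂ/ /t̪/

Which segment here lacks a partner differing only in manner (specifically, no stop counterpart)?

/h/

Dental: /t̪/ ~ /θ/
Retroflex: /ʈ/ ~ /ʂ/
Velar: /k/ ~ /x/
Uvular: /q/ ~ /χ/
Glottal: only /h/ (fricative); no stop partner.
So /h/ is the unpaired segment.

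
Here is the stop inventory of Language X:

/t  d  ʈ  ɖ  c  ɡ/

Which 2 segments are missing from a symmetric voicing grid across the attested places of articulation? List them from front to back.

/ɟ/, /k/

Voiceless: /t/ (alveolar), /ʈ/ (retroflex), /c/ (palatal).
Voiced: /d/ (alveolar), /ɖ/ (retroflex), /ɡ/ (velar).
Gaps, from front to back: palatal lacks voiced (/ɟ/); velar lacks voiceless (/k/).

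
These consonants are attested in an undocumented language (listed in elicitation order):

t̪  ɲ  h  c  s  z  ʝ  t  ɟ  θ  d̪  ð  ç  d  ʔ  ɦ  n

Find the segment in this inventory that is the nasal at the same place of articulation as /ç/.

/ɲ/

/ç/ is a voiceless palatal fricative.
The nasal at the same place is a palatal nasal — in this inventory, /ɲ/.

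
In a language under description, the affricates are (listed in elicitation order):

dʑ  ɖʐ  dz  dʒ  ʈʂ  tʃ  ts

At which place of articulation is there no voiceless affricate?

place of articulation  voiceless  voiced  
alveolar          ts        dz      
postalveolar      tʃ        dʒ      
retroflex         ʈʂ        ɖʐ      
alveolo-palatal   —         dʑ      
Every place of articulation has a voiceless member except alveolo-palatal, where /tɕ/ would be expected.

alveolo-palatal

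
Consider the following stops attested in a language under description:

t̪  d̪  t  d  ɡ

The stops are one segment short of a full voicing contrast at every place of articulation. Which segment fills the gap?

place of articulation  voiceless  voiced  
dental            t̪        d̪      
alveolar          t         d       
velar             —         ɡ       
The velar row has no voiceless member, so the gap is the voiceless velar stop /k/.

/k/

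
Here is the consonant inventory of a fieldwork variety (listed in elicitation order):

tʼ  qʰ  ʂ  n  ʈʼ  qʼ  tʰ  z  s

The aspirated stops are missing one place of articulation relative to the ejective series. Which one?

retroflex

Aspirated: /tʰ/ (alveolar), /qʰ/ (uvular).
Ejective: /tʼ/ (alveolar), /ʈʼ/ (retroflex), /qʼ/ (uvular).
Every place of articulation has an aspirated member except retroflex, where /ʈʰ/ would be expected.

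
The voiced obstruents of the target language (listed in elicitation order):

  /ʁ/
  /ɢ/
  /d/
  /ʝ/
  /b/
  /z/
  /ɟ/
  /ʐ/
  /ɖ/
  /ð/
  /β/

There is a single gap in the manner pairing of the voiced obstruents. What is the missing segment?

/d̪/

bilabial: stop /b/, fricative /β/.
dental: stop —, fricative /ð/.
alveolar: stop /d/, fricative /z/.
retroflex: stop /ɖ/, fricative /ʐ/.
palatal: stop /ɟ/, fricative /ʝ/.
uvular: stop /ɢ/, fricative /ʁ/.
The dental row has no stop member, so the gap is the dental stop /d̪/.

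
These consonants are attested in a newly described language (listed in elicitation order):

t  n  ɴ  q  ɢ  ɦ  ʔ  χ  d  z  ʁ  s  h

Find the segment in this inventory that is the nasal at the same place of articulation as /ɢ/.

/ɢ/ is a voiced uvular stop.
The nasal at the same place is an uvular nasal — in this inventory, /ɴ/.

/ɴ/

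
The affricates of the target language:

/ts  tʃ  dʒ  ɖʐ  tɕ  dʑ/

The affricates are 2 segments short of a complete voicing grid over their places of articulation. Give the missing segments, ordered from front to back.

/dz/, /ʈʂ/

alveolar: voiceless /ts/, voiced —.
postalveolar: voiceless /tʃ/, voiced /dʒ/.
retroflex: voiceless —, voiced /ɖʐ/.
alveolo-palatal: voiceless /tɕ/, voiced /dʑ/.
Gaps, from front to back: alveolar lacks voiced (/dz/); retroflex lacks voiceless (/ʈʂ/).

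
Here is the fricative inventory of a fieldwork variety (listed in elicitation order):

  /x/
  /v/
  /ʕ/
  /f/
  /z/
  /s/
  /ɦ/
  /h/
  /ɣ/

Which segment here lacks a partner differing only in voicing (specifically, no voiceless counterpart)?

/ʕ/

Labiodental: /f/ ~ /v/
Alveolar: /s/ ~ /z/
Velar: /x/ ~ /ɣ/
Glottal: /h/ ~ /ɦ/
Pharyngeal: only /ʕ/ (voiced); no voiceless partner.
So /ʕ/ is the unpaired segment.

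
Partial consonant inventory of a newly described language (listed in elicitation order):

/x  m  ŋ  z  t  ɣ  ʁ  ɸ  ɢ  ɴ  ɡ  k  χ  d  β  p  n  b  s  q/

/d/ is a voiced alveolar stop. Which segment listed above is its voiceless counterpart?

The voiceless counterpart is a voiceless alveolar stop — in this inventory, /t/.

/t/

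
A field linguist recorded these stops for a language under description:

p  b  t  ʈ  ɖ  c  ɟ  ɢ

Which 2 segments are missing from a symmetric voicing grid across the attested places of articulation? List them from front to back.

/d/, /q/

place of articulation  voiceless  voiced  
bilabial          p         b       
alveolar          t         —       
retroflex         ʈ         ɖ       
palatal           c         ɟ       
uvular            —         ɢ       
Gaps, from front to back: alveolar lacks voiced (/d/); uvular lacks voiceless (/q/).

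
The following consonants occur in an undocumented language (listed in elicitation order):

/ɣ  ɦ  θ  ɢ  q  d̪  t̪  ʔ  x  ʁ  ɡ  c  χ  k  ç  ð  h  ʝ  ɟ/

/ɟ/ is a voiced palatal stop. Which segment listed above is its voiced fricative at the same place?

The voiced fricative at the same place is a voiced palatal fricative — in this inventory, /ʝ/.

/ʝ/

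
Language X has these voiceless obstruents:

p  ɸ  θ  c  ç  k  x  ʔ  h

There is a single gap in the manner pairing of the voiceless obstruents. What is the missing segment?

place of articulation  stop      fricative
bilabial          p         ɸ       
dental            —         θ       
palatal           c         ç       
velar             k         x       
glottal           ʔ         h       
The dental row has no stop member, so the gap is the dental stop /t̪/.

/t̪/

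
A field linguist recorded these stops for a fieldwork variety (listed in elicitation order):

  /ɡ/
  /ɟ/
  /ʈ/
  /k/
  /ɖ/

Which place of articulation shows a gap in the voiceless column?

place of articulation  voiceless  voiced  
retroflex         ʈ         ɖ       
palatal           —         ɟ       
velar             k         ɡ       
Every place of articulation has a voiceless member except palatal, where /c/ would be expected.

palatal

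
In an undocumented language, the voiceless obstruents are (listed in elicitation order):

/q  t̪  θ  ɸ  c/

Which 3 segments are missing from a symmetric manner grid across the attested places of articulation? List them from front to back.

/p/, /ç/, /χ/

place of articulation  stop      fricative
bilabial          —         ɸ       
dental            t̪        θ       
palatal           c         —       
uvular            q         —       
Gaps, from front to back: bilabial lacks stop (/p/); palatal lacks fricative (/ç/); uvular lacks fricative (/χ/).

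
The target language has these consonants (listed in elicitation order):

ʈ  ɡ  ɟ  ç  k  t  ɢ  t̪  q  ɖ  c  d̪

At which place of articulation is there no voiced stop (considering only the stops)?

alveolar

Voiceless: /t̪/ (dental), /t/ (alveolar), /ʈ/ (retroflex), /c/ (palatal), /k/ (velar), /q/ (uvular).
Voiced: /d̪/ (dental), /ɖ/ (retroflex), /ɟ/ (palatal), /ɡ/ (velar), /ɢ/ (uvular).
Every place of articulation has a voiced member except alveolar, where /d/ would be expected.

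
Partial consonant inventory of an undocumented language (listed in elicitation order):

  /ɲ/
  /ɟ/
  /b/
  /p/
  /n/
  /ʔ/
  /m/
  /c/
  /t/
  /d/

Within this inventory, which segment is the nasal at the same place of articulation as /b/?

/m/

/b/ is a voiced bilabial stop.
The nasal at the same place is a bilabial nasal — in this inventory, /m/.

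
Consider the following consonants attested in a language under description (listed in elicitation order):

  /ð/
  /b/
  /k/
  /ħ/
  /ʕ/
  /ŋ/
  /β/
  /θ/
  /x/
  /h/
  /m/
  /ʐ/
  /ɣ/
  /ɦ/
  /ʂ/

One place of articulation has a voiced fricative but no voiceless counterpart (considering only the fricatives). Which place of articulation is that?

Voiceless: /θ/ (dental), /ʂ/ (retroflex), /x/ (velar), /ħ/ (pharyngeal), /h/ (glottal).
Voiced: /β/ (bilabial), /ð/ (dental), /ʐ/ (retroflex), /ɣ/ (velar), /ʕ/ (pharyngeal), /ɦ/ (glottal).
Every place of articulation has a voiceless member except bilabial, where /ɸ/ would be expected.

bilabial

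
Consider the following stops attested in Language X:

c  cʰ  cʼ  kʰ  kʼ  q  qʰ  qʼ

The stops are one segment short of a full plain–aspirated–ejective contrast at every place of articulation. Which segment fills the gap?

/k/

place of articulation  plain     aspirated  ejective
palatal           c         cʰ        cʼ      
velar             —         kʰ        kʼ      
uvular            q         qʰ        qʼ      
The velar row has no plain member, so the gap is the plain velar stop /k/.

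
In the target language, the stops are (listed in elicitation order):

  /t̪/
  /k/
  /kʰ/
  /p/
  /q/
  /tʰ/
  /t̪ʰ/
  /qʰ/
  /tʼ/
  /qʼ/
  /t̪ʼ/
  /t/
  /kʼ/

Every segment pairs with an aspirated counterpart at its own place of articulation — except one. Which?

Dental: /t̪/ ~ /t̪ʰ/ ~ /t̪ʼ/
Alveolar: /t/ ~ /tʰ/ ~ /tʼ/
Velar: /k/ ~ /kʰ/ ~ /kʼ/
Uvular: /q/ ~ /qʰ/ ~ /qʼ/
Bilabial: only /p/ (plain); no aspirated partner.
So /p/ is the unpaired segment.

/p/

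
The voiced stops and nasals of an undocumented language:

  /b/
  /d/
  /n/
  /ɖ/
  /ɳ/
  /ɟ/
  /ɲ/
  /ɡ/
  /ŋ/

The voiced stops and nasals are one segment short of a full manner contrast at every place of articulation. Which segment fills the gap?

Oral stop: /b/ (bilabial), /d/ (alveolar), /ɖ/ (retroflex), /ɟ/ (palatal), /ɡ/ (velar).
Nasal: /n/ (alveolar), /ɳ/ (retroflex), /ɲ/ (palatal), /ŋ/ (velar).
The bilabial row has no nasal member, so the gap is the bilabial nasal /m/.

/m/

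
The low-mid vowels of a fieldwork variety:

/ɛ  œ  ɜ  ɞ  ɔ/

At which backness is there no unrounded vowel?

back

backness          unrounded  rounded 
front             ɛ         œ       
central           ɜ         ɞ       
back              —         ɔ       
Every backness has an unrounded member except back, where /ʌ/ would be expected.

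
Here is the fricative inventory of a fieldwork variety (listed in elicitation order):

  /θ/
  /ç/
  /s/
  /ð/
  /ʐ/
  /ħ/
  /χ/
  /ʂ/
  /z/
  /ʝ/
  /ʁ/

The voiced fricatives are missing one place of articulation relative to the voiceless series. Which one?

pharyngeal

Voiceless: /θ/ (dental), /s/ (alveolar), /ʂ/ (retroflex), /ç/ (palatal), /χ/ (uvular), /ħ/ (pharyngeal).
Voiced: /ð/ (dental), /z/ (alveolar), /ʐ/ (retroflex), /ʝ/ (palatal), /ʁ/ (uvular).
Every place of articulation has a voiced member except pharyngeal, where /ʕ/ would be expected.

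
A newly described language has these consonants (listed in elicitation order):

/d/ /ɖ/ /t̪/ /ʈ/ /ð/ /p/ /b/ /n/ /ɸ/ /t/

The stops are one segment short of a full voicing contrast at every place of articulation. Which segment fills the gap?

place of articulation  voiceless  voiced  
bilabial          p         b       
dental            t̪        —       
alveolar          t         d       
retroflex         ʈ         ɖ       
The dental row has no voiced member, so the gap is the voiced dental stop /d̪/.

/d̪/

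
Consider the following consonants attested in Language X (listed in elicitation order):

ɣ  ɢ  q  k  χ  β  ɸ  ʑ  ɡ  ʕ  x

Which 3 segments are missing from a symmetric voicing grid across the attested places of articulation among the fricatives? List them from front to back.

place of articulation  voiceless  voiced  
bilabial          ɸ         β       
alveolo-palatal   —         ʑ       
velar             x         ɣ       
uvular            χ         —       
pharyngeal        —         ʕ       
Gaps, from front to back: alveolo-palatal lacks voiceless (/ɕ/); uvular lacks voiced (/ʁ/); pharyngeal lacks voiceless (/ħ/).

/ɕ/, /ʁ/, /ħ/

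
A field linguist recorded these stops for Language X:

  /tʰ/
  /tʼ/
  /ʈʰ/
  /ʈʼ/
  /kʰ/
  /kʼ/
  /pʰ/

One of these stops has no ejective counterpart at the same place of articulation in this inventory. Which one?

/pʰ/

Alveolar: /tʰ/ ~ /tʼ/
Retroflex: /ʈʰ/ ~ /ʈʼ/
Velar: /kʰ/ ~ /kʼ/
Bilabial: only /pʰ/ (aspirated); no ejective partner.
So /pʰ/ is the unpaired segment.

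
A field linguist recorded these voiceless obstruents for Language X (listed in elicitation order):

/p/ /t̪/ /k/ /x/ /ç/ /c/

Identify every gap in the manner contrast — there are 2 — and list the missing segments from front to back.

place of articulation  stop      fricative
bilabial          p         —       
dental            t̪        —       
palatal           c         ç       
velar             k         x       
Gaps, from front to back: bilabial lacks fricative (/ɸ/); dental lacks fricative (/θ/).

/ɸ/, /θ/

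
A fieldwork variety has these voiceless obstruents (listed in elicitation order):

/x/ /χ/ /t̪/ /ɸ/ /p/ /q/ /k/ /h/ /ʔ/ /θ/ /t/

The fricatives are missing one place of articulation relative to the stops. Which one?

Stop: /p/ (bilabial), /t̪/ (dental), /t/ (alveolar), /k/ (velar), /q/ (uvular), /ʔ/ (glottal).
Fricative: /ɸ/ (bilabial), /θ/ (dental), /x/ (velar), /χ/ (uvular), /h/ (glottal).
Every place of articulation has a fricative member except alveolar, where /s/ would be expected.

alveolar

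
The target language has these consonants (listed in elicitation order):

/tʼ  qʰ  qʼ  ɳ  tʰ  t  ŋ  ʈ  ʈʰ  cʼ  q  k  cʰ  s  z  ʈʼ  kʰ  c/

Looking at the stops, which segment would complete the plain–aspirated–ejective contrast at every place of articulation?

place of articulation  plain     aspirated  ejective
alveolar          t         tʰ        tʼ      
retroflex         ʈ         ʈʰ        ʈʼ      
palatal           c         cʰ        cʼ      
velar             k         kʰ        —       
uvular            q         qʰ        qʼ      
The velar row has no ejective member, so the gap is the ejective velar stop /kʼ/.

/kʼ/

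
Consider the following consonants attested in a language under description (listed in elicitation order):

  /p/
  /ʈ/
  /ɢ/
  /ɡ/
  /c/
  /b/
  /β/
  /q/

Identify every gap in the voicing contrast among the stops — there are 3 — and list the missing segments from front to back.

/ɖ/, /ɟ/, /k/

Voiceless: /p/ (bilabial), /ʈ/ (retroflex), /c/ (palatal), /q/ (uvular).
Voiced: /b/ (bilabial), /ɡ/ (velar), /ɢ/ (uvular).
Gaps, from front to back: retroflex lacks voiced (/ɖ/); palatal lacks voiced (/ɟ/); velar lacks voiceless (/k/).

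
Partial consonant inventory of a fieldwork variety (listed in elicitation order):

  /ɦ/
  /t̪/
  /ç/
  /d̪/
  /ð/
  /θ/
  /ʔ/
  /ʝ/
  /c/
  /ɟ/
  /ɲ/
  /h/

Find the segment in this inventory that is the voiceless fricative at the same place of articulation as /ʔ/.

/ʔ/ is a voiceless glottal stop.
The voiceless fricative at the same place is a voiceless glottal fricative — in this inventory, /h/.

/h/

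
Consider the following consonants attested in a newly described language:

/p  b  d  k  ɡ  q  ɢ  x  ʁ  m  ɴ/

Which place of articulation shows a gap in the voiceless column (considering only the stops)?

alveolar

bilabial: voiceless /p/, voiced /b/.
alveolar: voiceless —, voiced /d/.
velar: voiceless /k/, voiced /ɡ/.
uvular: voiceless /q/, voiced /ɢ/.
Every place of articulation has a voiceless member except alveolar, where /t/ would be expected.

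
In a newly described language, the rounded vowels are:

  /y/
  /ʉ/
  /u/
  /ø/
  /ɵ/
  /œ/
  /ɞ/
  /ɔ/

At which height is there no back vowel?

Front: /y/ (high), /ø/ (high-mid), /œ/ (low-mid).
Central: /ʉ/ (high), /ɵ/ (high-mid), /ɞ/ (low-mid).
Back: /u/ (high), /ɔ/ (low-mid).
Every height has a back member except high-mid, where /o/ would be expected.

high-mid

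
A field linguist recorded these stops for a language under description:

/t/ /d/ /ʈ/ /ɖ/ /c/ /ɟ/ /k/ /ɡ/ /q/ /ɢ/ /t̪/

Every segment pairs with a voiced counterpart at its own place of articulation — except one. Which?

Alveolar: /t/ ~ /d/
Retroflex: /ʈ/ ~ /ɖ/
Palatal: /c/ ~ /ɟ/
Velar: /k/ ~ /ɡ/
Uvular: /q/ ~ /ɢ/
Dental: only /t̪/ (voiceless); no voiced partner.
So /t̪/ is the unpaired segment.

/t̪/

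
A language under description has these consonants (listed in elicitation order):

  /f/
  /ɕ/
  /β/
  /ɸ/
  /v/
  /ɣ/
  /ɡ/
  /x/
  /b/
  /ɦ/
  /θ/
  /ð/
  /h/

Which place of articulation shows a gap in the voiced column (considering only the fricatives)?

alveolo-palatal

place of articulation  voiceless  voiced  
bilabial          ɸ         β       
labiodental       f         v       
dental            θ         ð       
alveolo-palatal   ɕ         —       
velar             x         ɣ       
glottal           h         ɦ       
Every place of articulation has a voiced member except alveolo-palatal, where /ʑ/ would be expected.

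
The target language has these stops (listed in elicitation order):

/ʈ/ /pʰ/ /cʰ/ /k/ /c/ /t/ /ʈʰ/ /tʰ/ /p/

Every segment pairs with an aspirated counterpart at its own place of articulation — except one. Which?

Bilabial: /p/ ~ /pʰ/
Alveolar: /t/ ~ /tʰ/
Retroflex: /ʈ/ ~ /ʈʰ/
Palatal: /c/ ~ /cʰ/
Velar: only /k/ (plain); no aspirated partner.
So /k/ is the unpaired segment.

/k/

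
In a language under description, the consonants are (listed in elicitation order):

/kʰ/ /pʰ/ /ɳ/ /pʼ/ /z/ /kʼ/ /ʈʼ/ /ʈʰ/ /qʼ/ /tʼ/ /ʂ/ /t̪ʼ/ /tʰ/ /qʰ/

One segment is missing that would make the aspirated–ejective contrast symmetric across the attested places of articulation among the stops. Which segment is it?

/t̪ʰ/

place of articulation  aspirated  ejective
bilabial          pʰ        pʼ      
dental            —         t̪ʼ     
alveolar          tʰ        tʼ      
retroflex         ʈʰ        ʈʼ      
velar             kʰ        kʼ      
uvular            qʰ        qʼ      
The dental row has no aspirated member, so the gap is the aspirated dental stop /t̪ʰ/.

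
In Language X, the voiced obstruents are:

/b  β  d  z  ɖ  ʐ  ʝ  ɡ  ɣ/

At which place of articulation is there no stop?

Stop: /b/ (bilabial), /d/ (alveolar), /ɖ/ (retroflex), /ɡ/ (velar).
Fricative: /β/ (bilabial), /z/ (alveolar), /ʐ/ (retroflex), /ʝ/ (palatal), /ɣ/ (velar).
Every place of articulation has a stop member except palatal, where /ɟ/ would be expected.

palatal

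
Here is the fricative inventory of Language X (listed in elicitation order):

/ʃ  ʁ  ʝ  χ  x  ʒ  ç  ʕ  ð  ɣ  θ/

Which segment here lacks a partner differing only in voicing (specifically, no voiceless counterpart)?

/ʕ/

Dental: /θ/ ~ /ð/
Postalveolar: /ʃ/ ~ /ʒ/
Palatal: /ç/ ~ /ʝ/
Velar: /x/ ~ /ɣ/
Uvular: /χ/ ~ /ʁ/
Pharyngeal: only /ʕ/ (voiced); no voiceless partner.
So /ʕ/ is the unpaired segment.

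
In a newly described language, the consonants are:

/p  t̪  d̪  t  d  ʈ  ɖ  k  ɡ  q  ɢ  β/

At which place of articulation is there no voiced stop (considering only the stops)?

bilabial: voiceless /p/, voiced —.
dental: voiceless /t̪/, voiced /d̪/.
alveolar: voiceless /t/, voiced /d/.
retroflex: voiceless /ʈ/, voiced /ɖ/.
velar: voiceless /k/, voiced /ɡ/.
uvular: voiceless /q/, voiced /ɢ/.
Every place of articulation has a voiced member except bilabial, where /b/ would be expected.

bilabial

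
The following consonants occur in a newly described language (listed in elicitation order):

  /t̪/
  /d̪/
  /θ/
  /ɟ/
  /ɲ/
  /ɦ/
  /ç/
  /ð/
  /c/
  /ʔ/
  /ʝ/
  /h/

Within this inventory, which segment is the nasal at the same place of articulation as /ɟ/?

/ɲ/

/ɟ/ is a voiced palatal stop.
The nasal at the same place is a palatal nasal — in this inventory, /ɲ/.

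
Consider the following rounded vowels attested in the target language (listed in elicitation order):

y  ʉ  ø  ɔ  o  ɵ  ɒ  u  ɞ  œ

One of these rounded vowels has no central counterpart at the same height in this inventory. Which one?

High: /y/ ~ /ʉ/ ~ /u/
High-mid: /ø/ ~ /ɵ/ ~ /o/
Low-mid: /œ/ ~ /ɞ/ ~ /ɔ/
Low: only /ɒ/ (back); no central partner.
So /ɒ/ is the unpaired segment.

/ɒ/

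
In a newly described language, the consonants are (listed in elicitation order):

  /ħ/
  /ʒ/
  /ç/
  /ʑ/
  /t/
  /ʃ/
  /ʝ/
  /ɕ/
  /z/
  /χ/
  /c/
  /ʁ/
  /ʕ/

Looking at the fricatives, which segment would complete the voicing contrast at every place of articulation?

/s/

alveolar: voiceless —, voiced /z/.
postalveolar: voiceless /ʃ/, voiced /ʒ/.
alveolo-palatal: voiceless /ɕ/, voiced /ʑ/.
palatal: voiceless /ç/, voiced /ʝ/.
uvular: voiceless /χ/, voiced /ʁ/.
pharyngeal: voiceless /ħ/, voiced /ʕ/.
The alveolar row has no voiceless member, so the gap is the voiceless alveolar fricative /s/.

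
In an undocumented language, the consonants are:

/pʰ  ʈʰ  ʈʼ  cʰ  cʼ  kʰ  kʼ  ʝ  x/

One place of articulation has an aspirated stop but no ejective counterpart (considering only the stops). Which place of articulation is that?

bilabial

place of articulation  aspirated  ejective
bilabial          pʰ        —       
retroflex         ʈʰ        ʈʼ      
palatal           cʰ        cʼ      
velar             kʰ        kʼ      
Every place of articulation has an ejective member except bilabial, where /pʼ/ would be expected.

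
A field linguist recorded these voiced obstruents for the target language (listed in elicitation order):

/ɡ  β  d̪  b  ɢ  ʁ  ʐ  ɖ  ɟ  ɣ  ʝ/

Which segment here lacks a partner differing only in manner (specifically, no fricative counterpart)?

Bilabial: /b/ ~ /β/
Retroflex: /ɖ/ ~ /ʐ/
Palatal: /ɟ/ ~ /ʝ/
Velar: /ɡ/ ~ /ɣ/
Uvular: /ɢ/ ~ /ʁ/
Dental: only /d̪/ (stop); no fricative partner.
So /d̪/ is the unpaired segment.

/d̪/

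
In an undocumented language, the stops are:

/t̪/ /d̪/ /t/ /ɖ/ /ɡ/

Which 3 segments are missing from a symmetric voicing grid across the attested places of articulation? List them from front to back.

/d/, /ʈ/, /k/

dental: voiceless /t̪/, voiced /d̪/.
alveolar: voiceless /t/, voiced —.
retroflex: voiceless —, voiced /ɖ/.
velar: voiceless —, voiced /ɡ/.
Gaps, from front to back: alveolar lacks voiced (/d/); retroflex lacks voiceless (/ʈ/); velar lacks voiceless (/k/).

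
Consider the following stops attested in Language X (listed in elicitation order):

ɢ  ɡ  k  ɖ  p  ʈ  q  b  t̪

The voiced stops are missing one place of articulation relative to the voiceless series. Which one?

dental

Voiceless: /p/ (bilabial), /t̪/ (dental), /ʈ/ (retroflex), /k/ (velar), /q/ (uvular).
Voiced: /b/ (bilabial), /ɖ/ (retroflex), /ɡ/ (velar), /ɢ/ (uvular).
Every place of articulation has a voiced member except dental, where /d̪/ would be expected.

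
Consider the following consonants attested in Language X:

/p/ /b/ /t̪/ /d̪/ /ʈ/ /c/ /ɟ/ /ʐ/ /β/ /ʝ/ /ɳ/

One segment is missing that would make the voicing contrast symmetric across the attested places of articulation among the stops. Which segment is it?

/ɖ/

bilabial: voiceless /p/, voiced /b/.
dental: voiceless /t̪/, voiced /d̪/.
retroflex: voiceless /ʈ/, voiced —.
palatal: voiceless /c/, voiced /ɟ/.
The retroflex row has no voiced member, so the gap is the voiced retroflex stop /ɖ/.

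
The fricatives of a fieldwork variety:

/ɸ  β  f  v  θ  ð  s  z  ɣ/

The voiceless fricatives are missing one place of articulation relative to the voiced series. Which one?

velar

place of articulation  voiceless  voiced  
bilabial          ɸ         β       
labiodental       f         v       
dental            θ         ð       
alveolar          s         z       
velar             —         ɣ       
Every place of articulation has a voiceless member except velar, where /x/ would be expected.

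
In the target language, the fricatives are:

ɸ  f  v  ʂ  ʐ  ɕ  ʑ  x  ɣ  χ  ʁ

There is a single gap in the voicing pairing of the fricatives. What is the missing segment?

Voiceless: /ɸ/ (bilabial), /f/ (labiodental), /ʂ/ (retroflex), /ɕ/ (alveolo-palatal), /x/ (velar), /χ/ (uvular).
Voiced: /v/ (labiodental), /ʐ/ (retroflex), /ʑ/ (alveolo-palatal), /ɣ/ (velar), /ʁ/ (uvular).
The bilabial row has no voiced member, so the gap is the voiced bilabial fricative /β/.

/β/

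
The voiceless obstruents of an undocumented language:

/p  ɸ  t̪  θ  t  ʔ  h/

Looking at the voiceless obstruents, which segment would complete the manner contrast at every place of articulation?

place of articulation  stop      fricative
bilabial          p         ɸ       
dental            t̪        θ       
alveolar          t         —       
glottal           ʔ         h       
The alveolar row has no fricative member, so the gap is the alveolar fricative /s/.

/s/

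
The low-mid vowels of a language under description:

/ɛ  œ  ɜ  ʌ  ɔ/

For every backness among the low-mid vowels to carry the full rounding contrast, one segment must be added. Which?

/ɞ/

Unrounded: /ɛ/ (front), /ɜ/ (central), /ʌ/ (back).
Rounded: /œ/ (front), /ɔ/ (back).
The central row has no rounded member, so the gap is the central rounded vowel /ɞ/.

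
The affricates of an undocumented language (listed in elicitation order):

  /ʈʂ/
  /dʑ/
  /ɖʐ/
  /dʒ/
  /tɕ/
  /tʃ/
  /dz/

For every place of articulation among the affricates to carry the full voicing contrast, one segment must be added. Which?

/ts/

Voiceless: /tʃ/ (postalveolar), /ʈʂ/ (retroflex), /tɕ/ (alveolo-palatal).
Voiced: /dz/ (alveolar), /dʒ/ (postalveolar), /ɖʐ/ (retroflex), /dʑ/ (alveolo-palatal).
The alveolar row has no voiceless member, so the gap is the voiceless alveolar affricate /ts/.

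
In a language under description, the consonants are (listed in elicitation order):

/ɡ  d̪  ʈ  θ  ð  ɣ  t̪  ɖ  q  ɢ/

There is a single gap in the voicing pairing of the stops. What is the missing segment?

dental: voiceless /t̪/, voiced /d̪/.
retroflex: voiceless /ʈ/, voiced /ɖ/.
velar: voiceless —, voiced /ɡ/.
uvular: voiceless /q/, voiced /ɢ/.
The velar row has no voiceless member, so the gap is the voiceless velar stop /k/.

/k/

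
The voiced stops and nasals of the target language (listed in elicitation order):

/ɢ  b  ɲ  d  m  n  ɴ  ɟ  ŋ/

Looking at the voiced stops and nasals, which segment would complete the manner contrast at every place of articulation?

/ɡ/

bilabial: oral stop /b/, nasal /m/.
alveolar: oral stop /d/, nasal /n/.
palatal: oral stop /ɟ/, nasal /ɲ/.
velar: oral stop —, nasal /ŋ/.
uvular: oral stop /ɢ/, nasal /ɴ/.
The velar row has no oral stop member, so the gap is the velar oral stop /ɡ/.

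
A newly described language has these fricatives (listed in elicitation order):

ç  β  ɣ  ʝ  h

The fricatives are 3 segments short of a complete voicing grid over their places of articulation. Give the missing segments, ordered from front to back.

Voiceless: /ç/ (palatal), /h/ (glottal).
Voiced: /β/ (bilabial), /ʝ/ (palatal), /ɣ/ (velar).
Gaps, from front to back: bilabial lacks voiceless (/ɸ/); velar lacks voiceless (/x/); glottal lacks voiced (/ɦ/).

/ɸ/, /x/, /ɦ/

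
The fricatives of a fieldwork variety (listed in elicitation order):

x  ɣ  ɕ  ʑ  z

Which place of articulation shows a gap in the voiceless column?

place of articulation  voiceless  voiced  
alveolar          —         z       
alveolo-palatal   ɕ         ʑ       
velar             x         ɣ       
Every place of articulation has a voiceless member except alveolar, where /s/ would be expected.

alveolar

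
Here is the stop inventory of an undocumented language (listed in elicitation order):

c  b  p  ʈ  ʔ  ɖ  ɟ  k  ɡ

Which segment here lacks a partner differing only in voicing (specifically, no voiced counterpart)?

/ʔ/

Bilabial: /p/ ~ /b/
Retroflex: /ʈ/ ~ /ɖ/
Palatal: /c/ ~ /ɟ/
Velar: /k/ ~ /ɡ/
Glottal: only /ʔ/ (voiceless); no voiced partner.
So /ʔ/ is the unpaired segment.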